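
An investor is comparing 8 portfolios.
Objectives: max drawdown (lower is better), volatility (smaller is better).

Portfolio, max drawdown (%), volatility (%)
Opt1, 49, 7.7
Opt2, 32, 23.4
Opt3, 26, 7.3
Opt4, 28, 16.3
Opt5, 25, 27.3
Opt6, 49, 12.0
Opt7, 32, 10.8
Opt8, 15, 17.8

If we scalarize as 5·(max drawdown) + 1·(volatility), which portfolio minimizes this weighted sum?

Opt8

Opt1: 5·49 + 1·7.7 = 252.7
Opt2: 5·32 + 1·23.4 = 183.4
Opt3: 5·26 + 1·7.3 = 137.3
Opt4: 5·28 + 1·16.3 = 156.3
Opt5: 5·25 + 1·27.3 = 152.3
Opt6: 5·49 + 1·12.0 = 257.0
Opt7: 5·32 + 1·10.8 = 170.8
Opt8: 5·15 + 1·17.8 = 92.8
Lowest: Opt8 at 92.8.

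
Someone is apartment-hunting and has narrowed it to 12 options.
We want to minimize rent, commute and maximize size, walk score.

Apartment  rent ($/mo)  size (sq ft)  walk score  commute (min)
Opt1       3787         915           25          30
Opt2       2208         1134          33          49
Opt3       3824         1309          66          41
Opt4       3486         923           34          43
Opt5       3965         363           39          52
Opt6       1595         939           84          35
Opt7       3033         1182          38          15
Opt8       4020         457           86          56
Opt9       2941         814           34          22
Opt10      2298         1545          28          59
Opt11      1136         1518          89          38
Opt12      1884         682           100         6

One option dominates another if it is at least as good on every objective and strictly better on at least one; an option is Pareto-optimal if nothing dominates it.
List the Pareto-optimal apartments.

Opt1: dominated by Opt7 (rent 3033≤3787, size 1182≥915, walk score 38≥25, commute 15≤30).
Opt2: dominated by Opt11 (rent 1136≤2208, size 1518≥1134, walk score 89≥33, commute 38≤49).
Opt3: dominated by Opt11 (rent 1136≤3824, size 1518≥1309, walk score 89≥66, commute 38≤41).
Opt4: dominated by Opt6 (rent 1595≤3486, size 939≥923, walk score 84≥34, commute 35≤43).
Opt5: dominated by Opt3 (rent 3824≤3965, size 1309≥363, walk score 66≥39, commute 41≤52).
Opt6: not dominated.
Opt7: not dominated.
Opt8: dominated by Opt11 (rent 1136≤4020, size 1518≥457, walk score 89≥86, commute 38≤56).
Opt9: not dominated.
Opt10: not dominated (best size).
Opt11: not dominated (best rent).
Opt12: not dominated (best walk score).

Opt6, Opt7, Opt9, Opt10, Opt11, Opt12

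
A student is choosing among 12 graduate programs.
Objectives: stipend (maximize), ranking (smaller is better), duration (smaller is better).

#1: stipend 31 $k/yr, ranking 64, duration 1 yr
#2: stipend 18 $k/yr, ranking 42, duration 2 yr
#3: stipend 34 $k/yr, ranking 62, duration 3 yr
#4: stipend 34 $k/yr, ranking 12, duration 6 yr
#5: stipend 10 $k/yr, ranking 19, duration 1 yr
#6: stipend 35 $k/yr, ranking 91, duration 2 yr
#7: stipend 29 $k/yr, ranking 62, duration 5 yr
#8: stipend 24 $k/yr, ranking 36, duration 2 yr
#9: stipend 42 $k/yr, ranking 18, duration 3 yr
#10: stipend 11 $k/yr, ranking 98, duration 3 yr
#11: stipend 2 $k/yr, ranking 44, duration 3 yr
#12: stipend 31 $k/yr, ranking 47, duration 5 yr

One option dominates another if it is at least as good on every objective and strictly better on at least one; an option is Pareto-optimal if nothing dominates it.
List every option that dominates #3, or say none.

#9

#9: stipend 42≥34, ranking 18≤62, duration 3≤3 — dominates #3.
Others (#1, #2, #4, #5, #6, #7, #8, #10, #11, #12) are each worse than #3 on at least one objective.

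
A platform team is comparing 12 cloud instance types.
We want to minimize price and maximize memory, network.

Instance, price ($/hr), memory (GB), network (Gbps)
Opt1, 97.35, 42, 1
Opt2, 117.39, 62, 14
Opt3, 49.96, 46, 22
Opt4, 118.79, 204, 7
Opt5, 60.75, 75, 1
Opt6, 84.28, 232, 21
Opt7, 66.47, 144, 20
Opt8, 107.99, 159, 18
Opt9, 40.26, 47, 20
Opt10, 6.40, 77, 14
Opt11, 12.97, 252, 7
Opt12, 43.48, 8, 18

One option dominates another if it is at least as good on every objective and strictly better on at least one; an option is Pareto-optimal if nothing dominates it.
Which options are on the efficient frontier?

Opt1: dominated by Opt3 (price 49.96≤97.35, memory 46≥42, network 22≥1).
Opt2: dominated by Opt6 (price 84.28≤117.39, memory 232≥62, network 21≥14).
Opt3: not dominated (best network).
Opt4: dominated by Opt6 (price 84.28≤118.79, memory 232≥204, network 21≥7).
Opt5: dominated by Opt10 (price 6.40≤60.75, memory 77≥75, network 14≥1).
Opt6: not dominated.
Opt7: not dominated.
Opt8: dominated by Opt6 (price 84.28≤107.99, memory 232≥159, network 21≥18).
Opt9: not dominated.
Opt10: not dominated (best price).
Opt11: not dominated (best memory).
Opt12: dominated by Opt9 (price 40.26≤43.48, memory 47≥8, network 20≥18).

Opt3, Opt6, Opt7, Opt9, Opt10, Opt11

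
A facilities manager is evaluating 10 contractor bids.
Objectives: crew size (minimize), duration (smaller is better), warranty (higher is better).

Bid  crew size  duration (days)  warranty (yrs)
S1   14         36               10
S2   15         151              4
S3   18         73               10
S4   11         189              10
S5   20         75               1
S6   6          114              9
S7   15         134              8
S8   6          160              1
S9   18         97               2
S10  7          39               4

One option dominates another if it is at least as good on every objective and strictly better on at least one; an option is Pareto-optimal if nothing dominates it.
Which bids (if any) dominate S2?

S1, S6, S7, S10

S1: crew size 14≤15, duration 36≤151, warranty 10≥4 — dominates S2.
S6: crew size 6≤15, duration 114≤151, warranty 9≥4 — dominates S2.
S7: crew size 15≤15, duration 134≤151, warranty 8≥4 — dominates S2.
S10: crew size 7≤15, duration 39≤151, warranty 4≥4 — dominates S2.
Others (S3, S4, S5, S8, S9) are each worse than S2 on at least one objective.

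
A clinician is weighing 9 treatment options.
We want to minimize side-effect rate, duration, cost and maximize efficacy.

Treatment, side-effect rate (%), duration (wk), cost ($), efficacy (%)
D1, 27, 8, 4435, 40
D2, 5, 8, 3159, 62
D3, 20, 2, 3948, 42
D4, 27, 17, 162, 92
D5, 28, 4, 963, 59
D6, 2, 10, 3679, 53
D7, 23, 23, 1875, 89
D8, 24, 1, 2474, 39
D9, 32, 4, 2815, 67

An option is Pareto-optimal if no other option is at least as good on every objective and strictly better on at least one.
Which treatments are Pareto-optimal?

D1: dominated by D2 (side-effect rate 5≤27, duration 8≤8, cost 3159≤4435, efficacy 62≥40).
D2: not dominated.
D3: not dominated.
D4: not dominated (best cost).
D5: not dominated.
D6: not dominated (best side-effect rate).
D7: not dominated.
D8: not dominated (best duration).
D9: not dominated.

D2, D3, D4, D5, D6, D7, D8, D9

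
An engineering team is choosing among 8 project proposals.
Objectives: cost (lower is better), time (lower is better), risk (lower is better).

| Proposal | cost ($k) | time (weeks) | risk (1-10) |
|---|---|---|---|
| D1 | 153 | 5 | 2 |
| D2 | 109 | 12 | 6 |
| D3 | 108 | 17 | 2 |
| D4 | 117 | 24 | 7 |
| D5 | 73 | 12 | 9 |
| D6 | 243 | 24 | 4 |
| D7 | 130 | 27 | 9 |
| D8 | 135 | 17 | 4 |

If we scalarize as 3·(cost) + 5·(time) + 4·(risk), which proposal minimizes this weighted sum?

D5

D1: 3·153 + 5·5 + 4·2 = 492
D2: 3·109 + 5·12 + 4·6 = 411
D3: 3·108 + 5·17 + 4·2 = 417
D4: 3·117 + 5·24 + 4·7 = 499
D5: 3·73 + 5·12 + 4·9 = 315
D6: 3·243 + 5·24 + 4·4 = 865
D7: 3·130 + 5·27 + 4·9 = 561
D8: 3·135 + 5·17 + 4·4 = 506
Lowest: D5 at 315.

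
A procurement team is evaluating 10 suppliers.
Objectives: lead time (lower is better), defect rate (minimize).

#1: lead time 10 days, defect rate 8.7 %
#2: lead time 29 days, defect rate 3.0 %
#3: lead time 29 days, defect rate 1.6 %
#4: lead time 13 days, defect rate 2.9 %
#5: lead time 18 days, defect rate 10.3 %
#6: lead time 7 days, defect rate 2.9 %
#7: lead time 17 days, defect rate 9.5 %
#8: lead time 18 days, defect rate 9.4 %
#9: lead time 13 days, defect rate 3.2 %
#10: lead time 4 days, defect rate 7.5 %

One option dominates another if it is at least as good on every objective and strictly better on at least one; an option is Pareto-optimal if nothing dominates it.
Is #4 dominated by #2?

No

#2 vs #4: #2 is worse on lead time (29 vs 13), so it does not dominate #4.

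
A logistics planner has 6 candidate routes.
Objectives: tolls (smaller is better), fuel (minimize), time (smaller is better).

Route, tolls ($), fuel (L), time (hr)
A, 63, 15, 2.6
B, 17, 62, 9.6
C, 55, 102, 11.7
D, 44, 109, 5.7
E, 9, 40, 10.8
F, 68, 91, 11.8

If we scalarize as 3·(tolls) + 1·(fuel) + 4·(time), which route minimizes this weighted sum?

E

A: 3·63 + 1·15 + 4·2.6 = 214.4
B: 3·17 + 1·62 + 4·9.6 = 151.4
C: 3·55 + 1·102 + 4·11.7 = 313.8
D: 3·44 + 1·109 + 4·5.7 = 263.8
E: 3·9 + 1·40 + 4·10.8 = 110.2
F: 3·68 + 1·91 + 4·11.8 = 342.2
Lowest: E at 110.2.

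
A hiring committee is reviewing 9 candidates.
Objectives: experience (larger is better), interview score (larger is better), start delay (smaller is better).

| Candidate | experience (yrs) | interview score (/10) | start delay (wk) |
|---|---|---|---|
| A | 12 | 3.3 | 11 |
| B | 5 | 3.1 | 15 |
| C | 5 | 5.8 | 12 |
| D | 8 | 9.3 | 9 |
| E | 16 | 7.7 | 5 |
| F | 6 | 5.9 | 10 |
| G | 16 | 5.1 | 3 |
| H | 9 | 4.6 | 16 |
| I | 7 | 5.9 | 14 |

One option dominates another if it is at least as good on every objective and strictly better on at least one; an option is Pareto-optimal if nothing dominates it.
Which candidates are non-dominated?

A: dominated by E (experience 16≥12, interview score 7.7≥3.3, start delay 5≤11).
B: dominated by A (experience 12≥5, interview score 3.3≥3.1, start delay 11≤15).
C: dominated by D (experience 8≥5, interview score 9.3≥5.8, start delay 9≤12).
D: not dominated (best interview score).
E: not dominated.
F: dominated by D (experience 8≥6, interview score 9.3≥5.9, start delay 9≤10).
G: not dominated (best start delay).
H: dominated by E (experience 16≥9, interview score 7.7≥4.6, start delay 5≤16).
I: dominated by D (experience 8≥7, interview score 9.3≥5.9, start delay 9≤14).

D, E, G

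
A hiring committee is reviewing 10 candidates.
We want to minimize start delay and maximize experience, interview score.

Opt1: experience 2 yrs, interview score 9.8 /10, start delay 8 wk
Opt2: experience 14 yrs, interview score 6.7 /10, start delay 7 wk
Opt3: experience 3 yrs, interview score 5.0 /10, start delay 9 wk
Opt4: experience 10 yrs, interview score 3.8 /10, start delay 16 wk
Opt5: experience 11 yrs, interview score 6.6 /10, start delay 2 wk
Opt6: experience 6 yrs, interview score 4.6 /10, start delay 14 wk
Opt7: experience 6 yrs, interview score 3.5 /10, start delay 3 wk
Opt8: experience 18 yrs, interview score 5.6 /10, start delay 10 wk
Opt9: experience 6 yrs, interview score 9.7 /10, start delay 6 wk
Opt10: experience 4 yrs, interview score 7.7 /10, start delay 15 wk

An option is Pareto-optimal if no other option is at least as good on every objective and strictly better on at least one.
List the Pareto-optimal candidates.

Opt1, Opt2, Opt5, Opt8, Opt9

Opt1: not dominated (best interview score).
Opt2: not dominated.
Opt3: dominated by Opt2 (experience 14≥3, interview score 6.7≥5.0, start delay 7≤9).
Opt4: dominated by Opt2 (experience 14≥10, interview score 6.7≥3.8, start delay 7≤16).
Opt5: not dominated (best start delay).
Opt6: dominated by Opt2 (experience 14≥6, interview score 6.7≥4.6, start delay 7≤14).
Opt7: dominated by Opt5 (experience 11≥6, interview score 6.6≥3.5, start delay 2≤3).
Opt8: not dominated (best experience).
Opt9: not dominated.
Opt10: dominated by Opt9 (experience 6≥4, interview score 9.7≥7.7, start delay 6≤15).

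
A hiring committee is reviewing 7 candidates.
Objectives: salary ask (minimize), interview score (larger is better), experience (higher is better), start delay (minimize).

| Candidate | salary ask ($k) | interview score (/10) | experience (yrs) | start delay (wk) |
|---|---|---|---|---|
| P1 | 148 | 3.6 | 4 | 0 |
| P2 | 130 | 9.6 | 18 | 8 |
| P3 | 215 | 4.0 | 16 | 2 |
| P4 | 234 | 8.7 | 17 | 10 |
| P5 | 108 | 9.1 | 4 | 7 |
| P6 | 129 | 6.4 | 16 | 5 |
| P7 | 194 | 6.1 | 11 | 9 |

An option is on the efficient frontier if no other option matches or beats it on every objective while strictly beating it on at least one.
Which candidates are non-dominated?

P1, P2, P3, P5, P6

P1: not dominated (best start delay).
P2: not dominated (best interview score).
P3: not dominated.
P4: dominated by P2 (salary ask 130≤234, interview score 9.6≥8.7, experience 18≥17, start delay 8≤10).
P5: not dominated (best salary ask).
P6: not dominated.
P7: dominated by P2 (salary ask 130≤194, interview score 9.6≥6.1, experience 18≥11, start delay 8≤9).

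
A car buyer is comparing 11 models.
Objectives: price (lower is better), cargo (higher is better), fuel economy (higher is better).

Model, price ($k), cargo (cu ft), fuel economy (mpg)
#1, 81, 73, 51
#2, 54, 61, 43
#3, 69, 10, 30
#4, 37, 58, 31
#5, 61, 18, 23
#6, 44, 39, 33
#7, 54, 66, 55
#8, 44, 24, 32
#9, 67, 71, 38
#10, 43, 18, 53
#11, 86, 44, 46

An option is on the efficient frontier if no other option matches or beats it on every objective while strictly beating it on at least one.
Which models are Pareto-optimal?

#1, #4, #6, #7, #9, #10

#1: not dominated (best cargo).
#2: dominated by #7 (price 54≤54, cargo 66≥61, fuel economy 55≥43).
#3: dominated by #2 (price 54≤69, cargo 61≥10, fuel economy 43≥30).
#4: not dominated (best price).
#5: dominated by #2 (price 54≤61, cargo 61≥18, fuel economy 43≥23).
#6: not dominated.
#7: not dominated (best fuel economy).
#8: dominated by #6 (price 44≤44, cargo 39≥24, fuel economy 33≥32).
#9: not dominated.
#10: not dominated.
#11: dominated by #1 (price 81≤86, cargo 73≥44, fuel economy 51≥46).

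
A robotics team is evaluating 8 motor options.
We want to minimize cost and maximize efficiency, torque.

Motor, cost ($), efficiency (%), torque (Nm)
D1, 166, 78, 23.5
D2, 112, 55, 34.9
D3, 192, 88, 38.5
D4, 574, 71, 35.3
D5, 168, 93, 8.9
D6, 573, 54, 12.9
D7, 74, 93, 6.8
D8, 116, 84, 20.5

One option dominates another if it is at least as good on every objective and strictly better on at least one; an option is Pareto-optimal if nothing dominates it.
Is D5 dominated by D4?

D4 vs D5: D4 is worse on cost (574 vs 168), so it does not dominate D5.

No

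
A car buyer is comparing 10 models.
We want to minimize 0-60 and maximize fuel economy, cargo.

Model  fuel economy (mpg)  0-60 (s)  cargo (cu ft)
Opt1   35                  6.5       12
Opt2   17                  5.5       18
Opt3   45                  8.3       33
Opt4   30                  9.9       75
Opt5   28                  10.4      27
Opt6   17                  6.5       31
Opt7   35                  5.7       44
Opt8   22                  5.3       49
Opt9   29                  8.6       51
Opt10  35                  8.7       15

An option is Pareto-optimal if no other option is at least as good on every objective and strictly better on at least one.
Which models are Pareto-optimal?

Opt3, Opt4, Opt7, Opt8, Opt9

Opt1: dominated by Opt7 (fuel economy 35≥35, 0-60 5.7≤6.5, cargo 44≥12).
Opt2: dominated by Opt8 (fuel economy 22≥17, 0-60 5.3≤5.5, cargo 49≥18).
Opt3: not dominated (best fuel economy).
Opt4: not dominated (best cargo).
Opt5: dominated by Opt3 (fuel economy 45≥28, 0-60 8.3≤10.4, cargo 33≥27).
Opt6: dominated by Opt7 (fuel economy 35≥17, 0-60 5.7≤6.5, cargo 44≥31).
Opt7: not dominated.
Opt8: not dominated (best 0-60).
Opt9: not dominated.
Opt10: dominated by Opt3 (fuel economy 45≥35, 0-60 8.3≤8.7, cargo 33≥15).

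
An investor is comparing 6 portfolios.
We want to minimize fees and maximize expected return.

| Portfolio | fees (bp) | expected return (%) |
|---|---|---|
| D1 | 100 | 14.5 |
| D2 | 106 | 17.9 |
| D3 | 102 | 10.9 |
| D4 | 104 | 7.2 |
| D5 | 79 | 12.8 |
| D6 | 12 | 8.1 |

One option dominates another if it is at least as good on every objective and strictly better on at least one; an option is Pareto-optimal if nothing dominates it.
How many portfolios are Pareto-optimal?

D1: not dominated.
D2: not dominated (best expected return).
D3: dominated by D1 (fees 100≤102, expected return 14.5≥10.9).
D4: dominated by D1 (fees 100≤104, expected return 14.5≥7.2).
D5: not dominated.
D6: not dominated (best fees).
Pareto-optimal: D1, D2, D5, D6 → 4.

4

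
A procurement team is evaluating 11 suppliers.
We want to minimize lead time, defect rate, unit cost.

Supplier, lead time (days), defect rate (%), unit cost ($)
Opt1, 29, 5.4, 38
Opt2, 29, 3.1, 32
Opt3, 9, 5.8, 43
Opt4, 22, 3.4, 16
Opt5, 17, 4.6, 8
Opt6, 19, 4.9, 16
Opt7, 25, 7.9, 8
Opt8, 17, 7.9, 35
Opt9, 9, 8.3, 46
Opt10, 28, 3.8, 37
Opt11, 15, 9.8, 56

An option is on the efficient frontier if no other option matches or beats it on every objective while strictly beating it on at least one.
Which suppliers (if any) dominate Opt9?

Opt3: lead time 9≤9, defect rate 5.8≤8.3, unit cost 43≤46 — dominates Opt9.
Others (Opt1, Opt2, Opt4, Opt5, Opt6, Opt7, Opt8, Opt10, Opt11) are each worse than Opt9 on at least one objective.

Opt3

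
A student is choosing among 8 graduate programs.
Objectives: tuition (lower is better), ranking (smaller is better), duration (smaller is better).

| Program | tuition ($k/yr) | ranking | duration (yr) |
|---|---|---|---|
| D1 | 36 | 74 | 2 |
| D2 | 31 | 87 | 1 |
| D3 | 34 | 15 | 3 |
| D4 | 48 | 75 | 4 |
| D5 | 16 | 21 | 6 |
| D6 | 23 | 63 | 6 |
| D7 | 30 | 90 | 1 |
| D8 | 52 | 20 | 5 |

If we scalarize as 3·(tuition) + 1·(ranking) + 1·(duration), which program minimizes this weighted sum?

D1: 3·36 + 1·74 + 1·2 = 184
D2: 3·31 + 1·87 + 1·1 = 181
D3: 3·34 + 1·15 + 1·3 = 120
D4: 3·48 + 1·75 + 1·4 = 223
D5: 3·16 + 1·21 + 1·6 = 75
D6: 3·23 + 1·63 + 1·6 = 138
D7: 3·30 + 1·90 + 1·1 = 181
D8: 3·52 + 1·20 + 1·5 = 181
Lowest: D5 at 75.

D5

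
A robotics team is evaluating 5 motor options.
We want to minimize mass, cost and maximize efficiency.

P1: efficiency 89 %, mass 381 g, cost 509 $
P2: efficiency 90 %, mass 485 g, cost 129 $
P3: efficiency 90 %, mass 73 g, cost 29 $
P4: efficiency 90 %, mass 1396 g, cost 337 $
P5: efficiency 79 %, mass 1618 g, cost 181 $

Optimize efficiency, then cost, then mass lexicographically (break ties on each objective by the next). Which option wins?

First maximize efficiency: best is 90, kept {P2, P3, P4}.
Then minimize cost: best is 29, kept {P3}.

P3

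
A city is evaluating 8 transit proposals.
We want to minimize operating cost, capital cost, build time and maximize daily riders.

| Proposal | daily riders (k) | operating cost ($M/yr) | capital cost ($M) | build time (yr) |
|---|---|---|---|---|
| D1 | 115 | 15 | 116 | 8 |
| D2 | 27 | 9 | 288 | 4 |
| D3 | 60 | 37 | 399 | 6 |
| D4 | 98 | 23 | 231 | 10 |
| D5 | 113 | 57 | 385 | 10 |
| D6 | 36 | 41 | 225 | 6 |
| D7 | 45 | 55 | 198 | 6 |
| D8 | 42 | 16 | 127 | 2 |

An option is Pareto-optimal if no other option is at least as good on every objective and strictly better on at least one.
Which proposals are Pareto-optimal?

D1: not dominated (best daily riders).
D2: not dominated (best operating cost).
D3: not dominated.
D4: dominated by D1 (daily riders 115≥98, operating cost 15≤23, capital cost 116≤231, build time 8≤10).
D5: dominated by D1 (daily riders 115≥113, operating cost 15≤57, capital cost 116≤385, build time 8≤10).
D6: dominated by D8 (daily riders 42≥36, operating cost 16≤41, capital cost 127≤225, build time 2≤6).
D7: not dominated.
D8: not dominated (best build time).

D1, D2, D3, D7, D8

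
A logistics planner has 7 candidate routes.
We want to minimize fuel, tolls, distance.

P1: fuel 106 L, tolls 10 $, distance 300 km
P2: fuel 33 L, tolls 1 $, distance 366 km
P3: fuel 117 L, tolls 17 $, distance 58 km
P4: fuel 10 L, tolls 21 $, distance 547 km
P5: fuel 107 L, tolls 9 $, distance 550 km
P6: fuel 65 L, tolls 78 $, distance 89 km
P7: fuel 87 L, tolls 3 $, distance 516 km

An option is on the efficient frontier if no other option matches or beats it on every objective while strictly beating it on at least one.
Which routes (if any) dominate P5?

P2, P7

P2: fuel 33≤107, tolls 1≤9, distance 366≤550 — dominates P5.
P7: fuel 87≤107, tolls 3≤9, distance 516≤550 — dominates P5.
Others (P1, P3, P4, P6) are each worse than P5 on at least one objective.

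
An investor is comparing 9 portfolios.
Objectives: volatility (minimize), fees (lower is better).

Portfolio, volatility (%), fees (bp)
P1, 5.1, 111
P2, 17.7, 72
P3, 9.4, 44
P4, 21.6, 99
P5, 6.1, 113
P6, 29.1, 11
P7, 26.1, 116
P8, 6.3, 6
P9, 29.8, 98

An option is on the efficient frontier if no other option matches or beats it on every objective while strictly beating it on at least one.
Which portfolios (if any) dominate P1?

none

P2: worse on volatility (17.7 vs 5.1).
P3: worse on volatility (9.4 vs 5.1).
P4: worse on volatility (21.6 vs 5.1).
P5: worse on volatility (6.1 vs 5.1).
P6: worse on volatility (29.1 vs 5.1).
P7: worse on volatility (26.1 vs 5.1).
P8: worse on volatility (6.3 vs 5.1).
P9: worse on volatility (29.8 vs 5.1).
No option dominates P1.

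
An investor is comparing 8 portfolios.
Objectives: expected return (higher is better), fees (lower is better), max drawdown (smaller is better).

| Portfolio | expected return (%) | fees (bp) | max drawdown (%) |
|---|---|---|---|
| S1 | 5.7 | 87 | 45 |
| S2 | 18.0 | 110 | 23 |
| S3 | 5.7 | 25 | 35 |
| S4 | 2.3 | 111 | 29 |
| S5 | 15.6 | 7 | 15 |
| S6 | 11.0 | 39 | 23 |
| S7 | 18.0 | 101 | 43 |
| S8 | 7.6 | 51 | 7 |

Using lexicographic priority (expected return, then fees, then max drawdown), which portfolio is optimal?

First maximize expected return: best is 18.0, kept {S2, S7}.
Then minimize fees: best is 101, kept {S7}.

S7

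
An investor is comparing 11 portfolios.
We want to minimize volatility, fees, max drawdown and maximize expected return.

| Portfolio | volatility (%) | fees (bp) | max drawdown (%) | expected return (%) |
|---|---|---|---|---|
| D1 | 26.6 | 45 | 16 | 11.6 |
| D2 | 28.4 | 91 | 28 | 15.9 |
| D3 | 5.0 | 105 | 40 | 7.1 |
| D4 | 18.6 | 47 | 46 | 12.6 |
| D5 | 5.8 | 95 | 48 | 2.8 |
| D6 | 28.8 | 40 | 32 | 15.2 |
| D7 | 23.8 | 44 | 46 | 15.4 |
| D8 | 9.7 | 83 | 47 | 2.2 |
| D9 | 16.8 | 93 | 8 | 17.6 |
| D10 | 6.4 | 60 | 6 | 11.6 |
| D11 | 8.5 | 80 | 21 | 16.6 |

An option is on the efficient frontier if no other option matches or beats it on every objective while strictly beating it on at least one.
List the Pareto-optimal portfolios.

D1, D3, D4, D5, D6, D7, D9, D10, D11

D1: not dominated.
D2: dominated by D11 (volatility 8.5≤28.4, fees 80≤91, max drawdown 21≤28, expected return 16.6≥15.9).
D3: not dominated (best volatility).
D4: not dominated.
D5: not dominated.
D6: not dominated (best fees).
D7: not dominated.
D8: dominated by D10 (volatility 6.4≤9.7, fees 60≤83, max drawdown 6≤47, expected return 11.6≥2.2).
D9: not dominated (best expected return).
D10: not dominated (best max drawdown).
D11: not dominated.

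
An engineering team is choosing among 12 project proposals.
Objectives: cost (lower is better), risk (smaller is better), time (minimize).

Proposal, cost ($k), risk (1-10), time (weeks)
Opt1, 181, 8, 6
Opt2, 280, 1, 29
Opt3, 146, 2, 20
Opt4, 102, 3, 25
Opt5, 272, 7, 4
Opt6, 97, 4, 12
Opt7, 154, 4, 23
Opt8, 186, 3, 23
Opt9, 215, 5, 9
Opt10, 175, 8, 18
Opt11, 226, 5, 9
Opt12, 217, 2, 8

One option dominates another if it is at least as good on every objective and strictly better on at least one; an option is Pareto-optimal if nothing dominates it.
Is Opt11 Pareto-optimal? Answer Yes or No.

Opt9 vs Opt11: cost 215≤226, risk 5≤5, time 9≤9 — Opt9 is at least as good on every objective and strictly better on at least one, so Opt9 dominates Opt11.

No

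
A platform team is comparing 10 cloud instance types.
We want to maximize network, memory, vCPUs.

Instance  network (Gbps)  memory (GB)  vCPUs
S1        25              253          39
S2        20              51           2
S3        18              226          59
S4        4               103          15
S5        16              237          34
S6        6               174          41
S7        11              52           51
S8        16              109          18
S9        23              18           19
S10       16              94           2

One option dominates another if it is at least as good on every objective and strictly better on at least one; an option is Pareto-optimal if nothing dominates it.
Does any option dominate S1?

No

S2: worse on network (20 vs 25).
S3: worse on network (18 vs 25).
S4: worse on network (4 vs 25).
S5: worse on network (16 vs 25).
S6: worse on network (6 vs 25).
S7: worse on network (11 vs 25).
S8: worse on network (16 vs 25).
S9: worse on network (23 vs 25).
S10: worse on network (16 vs 25).
No option is at least as good as S1 on every objective and strictly better on one.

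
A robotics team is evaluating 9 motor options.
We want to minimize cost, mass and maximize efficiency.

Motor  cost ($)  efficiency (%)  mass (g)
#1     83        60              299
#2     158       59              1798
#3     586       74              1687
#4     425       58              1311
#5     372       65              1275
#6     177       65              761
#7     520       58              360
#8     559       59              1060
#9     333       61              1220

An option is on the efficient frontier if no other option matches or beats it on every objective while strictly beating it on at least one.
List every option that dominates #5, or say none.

#6

#6: cost 177≤372, efficiency 65≥65, mass 761≤1275 — dominates #5.
Others (#1, #2, #3, #4, #7, #8, #9) are each worse than #5 on at least one objective.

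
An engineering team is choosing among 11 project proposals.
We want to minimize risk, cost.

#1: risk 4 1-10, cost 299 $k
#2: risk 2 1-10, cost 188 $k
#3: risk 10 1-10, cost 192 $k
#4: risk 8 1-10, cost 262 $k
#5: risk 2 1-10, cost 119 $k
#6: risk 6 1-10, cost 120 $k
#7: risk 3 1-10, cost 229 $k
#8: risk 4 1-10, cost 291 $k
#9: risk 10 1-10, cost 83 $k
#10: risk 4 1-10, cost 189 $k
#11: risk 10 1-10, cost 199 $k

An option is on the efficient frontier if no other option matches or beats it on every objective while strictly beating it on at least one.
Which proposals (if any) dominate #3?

#2: risk 2≤10, cost 188≤192 — dominates #3.
#5: risk 2≤10, cost 119≤192 — dominates #3.
#6: risk 6≤10, cost 120≤192 — dominates #3.
#9: risk 10≤10, cost 83≤192 — dominates #3.
#10: risk 4≤10, cost 189≤192 — dominates #3.
Others (#1, #4, #7, #8, #11) are each worse than #3 on at least one objective.

#2, #5, #6, #9, #10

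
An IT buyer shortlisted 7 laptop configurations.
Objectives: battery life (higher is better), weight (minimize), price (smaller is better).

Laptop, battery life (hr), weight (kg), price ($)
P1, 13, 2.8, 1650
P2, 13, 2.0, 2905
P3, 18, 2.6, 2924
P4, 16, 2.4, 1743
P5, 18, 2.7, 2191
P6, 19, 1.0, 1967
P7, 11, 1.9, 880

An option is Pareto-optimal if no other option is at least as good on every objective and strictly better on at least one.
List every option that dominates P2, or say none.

P6: battery life 19≥13, weight 1.0≤2.0, price 1967≤2905 — dominates P2.
Others (P1, P3, P4, P5, P7) are each worse than P2 on at least one objective.

P6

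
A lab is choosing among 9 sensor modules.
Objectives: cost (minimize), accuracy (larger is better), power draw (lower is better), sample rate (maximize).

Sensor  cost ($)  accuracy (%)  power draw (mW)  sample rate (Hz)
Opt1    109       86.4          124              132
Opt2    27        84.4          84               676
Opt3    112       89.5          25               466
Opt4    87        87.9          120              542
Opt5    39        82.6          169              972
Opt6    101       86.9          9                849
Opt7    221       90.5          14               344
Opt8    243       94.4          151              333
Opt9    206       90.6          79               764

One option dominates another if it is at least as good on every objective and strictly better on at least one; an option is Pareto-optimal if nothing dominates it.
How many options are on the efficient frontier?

8

Opt1: dominated by Opt4 (cost 87≤109, accuracy 87.9≥86.4, power draw 120≤124, sample rate 542≥132).
Opt2: not dominated (best cost).
Opt3: not dominated.
Opt4: not dominated.
Opt5: not dominated (best sample rate).
Opt6: not dominated (best power draw).
Opt7: not dominated.
Opt8: not dominated (best accuracy).
Opt9: not dominated.
Pareto-optimal: Opt2, Opt3, Opt4, Opt5, Opt6, Opt7, Opt8, Opt9 → 8.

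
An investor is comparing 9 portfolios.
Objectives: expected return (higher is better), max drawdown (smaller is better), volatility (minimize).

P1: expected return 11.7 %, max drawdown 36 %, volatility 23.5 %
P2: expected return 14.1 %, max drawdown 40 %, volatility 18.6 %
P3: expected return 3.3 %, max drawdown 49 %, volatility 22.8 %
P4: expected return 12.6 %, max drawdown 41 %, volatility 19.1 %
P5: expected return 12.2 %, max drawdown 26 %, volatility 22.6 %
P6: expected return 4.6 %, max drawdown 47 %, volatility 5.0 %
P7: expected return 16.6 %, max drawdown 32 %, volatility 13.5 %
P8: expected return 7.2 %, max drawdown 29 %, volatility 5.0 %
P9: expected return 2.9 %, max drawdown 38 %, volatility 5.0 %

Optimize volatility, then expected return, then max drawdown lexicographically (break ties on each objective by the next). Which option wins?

P8

First minimize volatility: best is 5.0, kept {P6, P8, P9}.
Then maximize expected return: best is 7.2, kept {P8}.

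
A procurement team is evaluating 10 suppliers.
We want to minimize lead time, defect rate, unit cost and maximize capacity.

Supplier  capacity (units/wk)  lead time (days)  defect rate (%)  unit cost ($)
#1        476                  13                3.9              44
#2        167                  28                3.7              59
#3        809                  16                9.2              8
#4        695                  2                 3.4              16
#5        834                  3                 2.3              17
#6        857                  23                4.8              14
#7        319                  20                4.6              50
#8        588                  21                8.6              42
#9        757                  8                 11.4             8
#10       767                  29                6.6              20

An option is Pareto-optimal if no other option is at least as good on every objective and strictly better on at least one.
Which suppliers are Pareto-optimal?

#1: dominated by #4 (capacity 695≥476, lead time 2≤13, defect rate 3.4≤3.9, unit cost 16≤44).
#2: dominated by #4 (capacity 695≥167, lead time 2≤28, defect rate 3.4≤3.7, unit cost 16≤59).
#3: not dominated.
#4: not dominated (best lead time).
#5: not dominated (best defect rate).
#6: not dominated (best capacity).
#7: dominated by #1 (capacity 476≥319, lead time 13≤20, defect rate 3.9≤4.6, unit cost 44≤50).
#8: dominated by #4 (capacity 695≥588, lead time 2≤21, defect rate 3.4≤8.6, unit cost 16≤42).
#9: not dominated.
#10: dominated by #5 (capacity 834≥767, lead time 3≤29, defect rate 2.3≤6.6, unit cost 17≤20).

#3, #4, #5, #6, #9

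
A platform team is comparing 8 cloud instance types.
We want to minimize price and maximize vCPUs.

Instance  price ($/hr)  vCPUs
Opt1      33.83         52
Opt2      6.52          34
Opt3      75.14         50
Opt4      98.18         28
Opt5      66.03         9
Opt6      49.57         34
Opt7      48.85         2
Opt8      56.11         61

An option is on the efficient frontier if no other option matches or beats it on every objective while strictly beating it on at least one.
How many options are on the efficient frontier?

Opt1: not dominated.
Opt2: not dominated (best price).
Opt3: dominated by Opt1 (price 33.83≤75.14, vCPUs 52≥50).
Opt4: dominated by Opt1 (price 33.83≤98.18, vCPUs 52≥28).
Opt5: dominated by Opt1 (price 33.83≤66.03, vCPUs 52≥9).
Opt6: dominated by Opt1 (price 33.83≤49.57, vCPUs 52≥34).
Opt7: dominated by Opt1 (price 33.83≤48.85, vCPUs 52≥2).
Opt8: not dominated (best vCPUs).
Pareto-optimal: Opt1, Opt2, Opt8 → 3.

3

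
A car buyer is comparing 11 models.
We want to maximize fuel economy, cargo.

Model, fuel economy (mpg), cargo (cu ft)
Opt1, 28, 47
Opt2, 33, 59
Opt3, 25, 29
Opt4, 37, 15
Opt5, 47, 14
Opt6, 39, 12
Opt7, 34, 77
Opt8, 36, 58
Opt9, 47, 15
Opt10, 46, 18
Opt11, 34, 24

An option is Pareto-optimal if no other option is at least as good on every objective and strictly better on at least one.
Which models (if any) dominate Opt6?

Opt5: fuel economy 47≥39, cargo 14≥12 — dominates Opt6.
Opt9: fuel economy 47≥39, cargo 15≥12 — dominates Opt6.
Opt10: fuel economy 46≥39, cargo 18≥12 — dominates Opt6.
Others (Opt1, Opt2, Opt3, Opt4, Opt7, Opt8, Opt11) are each worse than Opt6 on at least one objective.

Opt5, Opt9, Opt10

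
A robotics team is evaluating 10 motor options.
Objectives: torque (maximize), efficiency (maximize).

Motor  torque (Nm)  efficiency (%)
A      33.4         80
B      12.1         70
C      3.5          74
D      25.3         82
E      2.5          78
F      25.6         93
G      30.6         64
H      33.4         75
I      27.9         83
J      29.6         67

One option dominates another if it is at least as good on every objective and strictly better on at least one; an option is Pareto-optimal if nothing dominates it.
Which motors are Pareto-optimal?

A, F, I

A: not dominated.
B: dominated by A (torque 33.4≥12.1, efficiency 80≥70).
C: dominated by A (torque 33.4≥3.5, efficiency 80≥74).
D: dominated by F (torque 25.6≥25.3, efficiency 93≥82).
E: dominated by A (torque 33.4≥2.5, efficiency 80≥78).
F: not dominated (best efficiency).
G: dominated by A (torque 33.4≥30.6, efficiency 80≥64).
H: dominated by A (torque 33.4≥33.4, efficiency 80≥75).
I: not dominated.
J: dominated by A (torque 33.4≥29.6, efficiency 80≥67).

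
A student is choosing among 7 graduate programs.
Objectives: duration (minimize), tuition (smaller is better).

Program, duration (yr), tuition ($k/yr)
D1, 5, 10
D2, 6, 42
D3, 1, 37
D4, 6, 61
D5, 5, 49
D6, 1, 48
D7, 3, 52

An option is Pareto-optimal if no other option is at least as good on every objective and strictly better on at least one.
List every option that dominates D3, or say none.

D1: worse on duration (5 vs 1).
D2: worse on duration (6 vs 1).
D4: worse on duration (6 vs 1).
D5: worse on duration (5 vs 1).
D6: worse on tuition (48 vs 37).
D7: worse on duration (3 vs 1).
No option dominates D3.

none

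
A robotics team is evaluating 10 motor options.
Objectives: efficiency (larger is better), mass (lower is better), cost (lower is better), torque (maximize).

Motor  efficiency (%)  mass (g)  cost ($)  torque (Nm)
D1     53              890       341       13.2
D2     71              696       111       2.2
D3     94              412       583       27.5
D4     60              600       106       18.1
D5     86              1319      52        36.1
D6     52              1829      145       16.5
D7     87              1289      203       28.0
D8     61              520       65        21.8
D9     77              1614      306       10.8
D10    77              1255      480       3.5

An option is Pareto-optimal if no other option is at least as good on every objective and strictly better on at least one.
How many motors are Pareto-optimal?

6

D1: dominated by D4 (efficiency 60≥53, mass 600≤890, cost 106≤341, torque 18.1≥13.2).
D2: not dominated.
D3: not dominated (best efficiency).
D4: dominated by D8 (efficiency 61≥60, mass 520≤600, cost 65≤106, torque 21.8≥18.1).
D5: not dominated (best cost).
D6: dominated by D4 (efficiency 60≥52, mass 600≤1829, cost 106≤145, torque 18.1≥16.5).
D7: not dominated.
D8: not dominated.
D9: dominated by D5 (efficiency 86≥77, mass 1319≤1614, cost 52≤306, torque 36.1≥10.8).
D10: not dominated.
Pareto-optimal: D2, D3, D5, D7, D8, D10 → 6.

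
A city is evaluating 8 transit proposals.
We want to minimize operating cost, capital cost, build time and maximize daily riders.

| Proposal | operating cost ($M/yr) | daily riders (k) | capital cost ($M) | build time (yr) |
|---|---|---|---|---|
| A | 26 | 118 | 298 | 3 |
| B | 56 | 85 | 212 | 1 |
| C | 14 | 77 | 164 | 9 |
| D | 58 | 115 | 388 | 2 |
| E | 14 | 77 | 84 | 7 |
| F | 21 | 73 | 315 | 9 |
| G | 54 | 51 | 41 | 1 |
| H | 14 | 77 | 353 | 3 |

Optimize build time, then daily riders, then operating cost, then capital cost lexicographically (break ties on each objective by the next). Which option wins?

B

First minimize build time: best is 1, kept {B, G}.
Then maximize daily riders: best is 85, kept {B}.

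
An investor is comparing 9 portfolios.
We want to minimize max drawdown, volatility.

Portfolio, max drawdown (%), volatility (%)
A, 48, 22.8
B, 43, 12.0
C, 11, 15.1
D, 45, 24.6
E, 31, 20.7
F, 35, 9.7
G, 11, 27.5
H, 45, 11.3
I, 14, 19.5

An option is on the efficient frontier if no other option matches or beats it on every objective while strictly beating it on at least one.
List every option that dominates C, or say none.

A: worse on max drawdown (48 vs 11).
B: worse on max drawdown (43 vs 11).
D: worse on max drawdown (45 vs 11).
E: worse on max drawdown (31 vs 11).
F: worse on max drawdown (35 vs 11).
G: worse on volatility (27.5 vs 15.1).
H: worse on max drawdown (45 vs 11).
I: worse on max drawdown (14 vs 11).
No option dominates C.

none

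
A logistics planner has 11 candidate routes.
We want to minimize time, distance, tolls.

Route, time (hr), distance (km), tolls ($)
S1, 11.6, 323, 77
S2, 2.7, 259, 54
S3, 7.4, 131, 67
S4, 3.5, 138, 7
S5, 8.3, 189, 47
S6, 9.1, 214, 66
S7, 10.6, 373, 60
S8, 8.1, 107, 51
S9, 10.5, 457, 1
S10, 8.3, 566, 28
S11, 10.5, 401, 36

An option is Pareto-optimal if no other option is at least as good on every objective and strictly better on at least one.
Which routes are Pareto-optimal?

S2, S3, S4, S8, S9

S1: dominated by S2 (time 2.7≤11.6, distance 259≤323, tolls 54≤77).
S2: not dominated (best time).
S3: not dominated.
S4: not dominated.
S5: dominated by S4 (time 3.5≤8.3, distance 138≤189, tolls 7≤47).
S6: dominated by S4 (time 3.5≤9.1, distance 138≤214, tolls 7≤66).
S7: dominated by S2 (time 2.7≤10.6, distance 259≤373, tolls 54≤60).
S8: not dominated (best distance).
S9: not dominated (best tolls).
S10: dominated by S4 (time 3.5≤8.3, distance 138≤566, tolls 7≤28).
S11: dominated by S4 (time 3.5≤10.5, distance 138≤401, tolls 7≤36).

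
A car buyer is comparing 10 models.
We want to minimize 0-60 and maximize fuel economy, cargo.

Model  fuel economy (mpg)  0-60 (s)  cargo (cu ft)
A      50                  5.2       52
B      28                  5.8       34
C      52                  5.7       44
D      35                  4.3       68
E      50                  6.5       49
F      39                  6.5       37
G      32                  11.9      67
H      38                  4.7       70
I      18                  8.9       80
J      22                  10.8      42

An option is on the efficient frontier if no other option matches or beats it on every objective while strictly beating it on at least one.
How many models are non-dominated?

A: not dominated.
B: dominated by A (fuel economy 50≥28, 0-60 5.2≤5.8, cargo 52≥34).
C: not dominated (best fuel economy).
D: not dominated (best 0-60).
E: dominated by A (fuel economy 50≥50, 0-60 5.2≤6.5, cargo 52≥49).
F: dominated by A (fuel economy 50≥39, 0-60 5.2≤6.5, cargo 52≥37).
G: dominated by D (fuel economy 35≥32, 0-60 4.3≤11.9, cargo 68≥67).
H: not dominated.
I: not dominated (best cargo).
J: dominated by A (fuel economy 50≥22, 0-60 5.2≤10.8, cargo 52≥42).
Pareto-optimal: A, C, D, H, I → 5.

5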